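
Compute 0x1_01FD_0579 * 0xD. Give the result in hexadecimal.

Multiply each base-16 digit by 13, carrying:
  9×13 = 117 → write 5 carry 7
  7×13+7 = 98 → write 2 carry 6
  5×13+6 = 71 → write 7 carry 4
  0×13+4 = 4 → write 4
  D×13 = 169 → write 9 carry 10
  F×13+10 = 205 → write D carry 12
  1×13+12 = 25 → write 9 carry 1
  0×13+1 = 1 → write 1
  1×13 = 13 → write D

0xD19D94725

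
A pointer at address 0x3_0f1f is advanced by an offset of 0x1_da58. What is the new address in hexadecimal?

0x4e977

Add column by column in base 16, right to left:
  f+8 = 7 carry 1
  1+5+1 = 7
  f+a = 9 carry 1
  0+d+1 = e
  3+1 = 4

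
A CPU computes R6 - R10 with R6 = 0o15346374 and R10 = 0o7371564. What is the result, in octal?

Subtract column by column in base 8:
  4-4 → 0
  7-6 → 1
  3-5 → 6 (borrow)
  6-1-1 → 4
  4-7 → 5 (borrow)
  3-3-1 → 7 (borrow)
  5-7-1 → 5 (borrow)
  1-0-1 → 0

0o5754610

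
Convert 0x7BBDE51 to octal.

0o756757121

Expand each hex digit to 4 bits: 7=0111 B=1011 B=1011 D=1101 E=1110 5=0101 1=0001.
Group the bits in threes: 111 101 110 111 101 111 001 010 001 → 756757121.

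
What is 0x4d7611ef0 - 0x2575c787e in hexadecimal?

Subtract column by column in base 16:
  0-e → 2 (borrow)
  f-7-1 → 7
  e-8 → 6
  1-7 → a (borrow)
  1-c-1 → 4 (borrow)
  6-5-1 → 0
  7-7 → 0
  d-5 → 8
  4-2 → 2

0x28004a672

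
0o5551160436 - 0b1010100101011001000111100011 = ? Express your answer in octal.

0o4303647473

0b1010100101011001000111100011 = 0o1245310743 in octal.
Subtract column by column in base 8:
  6-3 → 3
  3-4 → 7 (borrow)
  4-7-1 → 4 (borrow)
  0-0-1 → 7 (borrow)
  6-1-1 → 4
  1-3 → 6 (borrow)
  1-5-1 → 3 (borrow)
  5-4-1 → 0
  5-2 → 3
  5-1 → 4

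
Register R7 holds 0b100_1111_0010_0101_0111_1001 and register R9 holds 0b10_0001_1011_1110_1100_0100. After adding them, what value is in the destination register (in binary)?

0b11100001110010000111101

Add column by column in base 2, right to left:
  1+0 = 1
  0+0 = 0
  0+1 = 1
  1+0 = 1
  1+0 = 1
  1+0 = 1
  1+1 = 0 carry 1
  0+1+1 = 0 carry 1
  1+0+1 = 0 carry 1
  0+1+1 = 0 carry 1
  1+1+1 = 1 carry 1
  0+1+1 = 0 carry 1
  0+1+1 = 0 carry 1
  1+1+1 = 1 carry 1
  0+0+1 = 1
  0+1 = 1
  1+1 = 0 carry 1
  1+0+1 = 0 carry 1
  1+0+1 = 0 carry 1
  1+0+1 = 0 carry 1
  0+0+1 = 1
  0+1 = 1
  1+0 = 1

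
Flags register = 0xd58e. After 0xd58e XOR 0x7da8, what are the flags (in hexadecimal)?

XOR each hex digit independently (no carries):
  d^7=a, 5^d=8, 8^a=2, e^8=6

0xa826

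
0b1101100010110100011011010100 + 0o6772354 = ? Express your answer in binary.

0b1101101001110011101111000000

0o6772354 = 0b110111111010011101100 in binary.
Add column by column in base 2, right to left:
  0+0 = 0
  0+0 = 0
  1+1 = 0 carry 1
  0+1+1 = 0 carry 1
  1+0+1 = 0 carry 1
  0+1+1 = 0 carry 1
  1+1+1 = 1 carry 1
  1+1+1 = 1 carry 1
  0+0+1 = 1
  1+0 = 1
  1+1 = 0 carry 1
  0+0+1 = 1
  0+1 = 1
  0+1 = 1
  1+1 = 0 carry 1
  0+1+1 = 0 carry 1
  1+1+1 = 1 carry 1
  1+1+1 = 1 carry 1
  0+0+1 = 1
  1+1 = 0 carry 1
  0+1+1 = 0 carry 1
  0+0+1 = 1
  0+0 = 0
  1+0 = 1
  1+0 = 1
  0+0 = 0
  1+0 = 1
  1+0 = 1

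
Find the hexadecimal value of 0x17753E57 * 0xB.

0x10209ADBD

Multiply each base-16 digit by 11, carrying:
  7×11 = 77 → write D carry 4
  5×11+4 = 59 → write B carry 3
  E×11+3 = 157 → write D carry 9
  3×11+9 = 42 → write A carry 2
  5×11+2 = 57 → write 9 carry 3
  7×11+3 = 80 → write 0 carry 5
  7×11+5 = 82 → write 2 carry 5
  1×11+5 = 16 → write 0 carry 1
  remaining carry: 1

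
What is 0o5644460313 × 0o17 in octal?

0o127244725745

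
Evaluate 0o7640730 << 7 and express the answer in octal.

0o1750166000

7 bits is not a whole number of base-8 digits; in binary: 111110100000111011000 << 7 = 1111101000001110110000000000.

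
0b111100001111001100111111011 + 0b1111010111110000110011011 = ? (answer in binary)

0b1001011100110111101110010110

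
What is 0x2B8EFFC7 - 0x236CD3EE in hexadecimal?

0x8222BD9

Subtract column by column in base 16:
  7-E → 9 (borrow)
  C-E-1 → D (borrow)
  F-3-1 → B
  F-D → 2
  E-C → 2
  8-6 → 2
  B-3 → 8
  2-2 → 0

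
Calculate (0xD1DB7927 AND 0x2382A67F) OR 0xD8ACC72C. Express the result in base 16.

0xD9AEE72F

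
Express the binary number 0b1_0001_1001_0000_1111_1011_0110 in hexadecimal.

0x1190FB6

Group the bits into nibbles: 0001 0001 1001 0000 1111 1011 0110 → 1190FB6.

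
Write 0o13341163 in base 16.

0x2DC273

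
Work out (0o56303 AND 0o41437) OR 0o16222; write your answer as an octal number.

0o56223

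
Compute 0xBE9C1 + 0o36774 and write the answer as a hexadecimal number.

0o36774 = 0x3DFC in hexadecimal.
Add column by column in base 16, right to left:
  1+C = D
  C+F = B carry 1
  9+D+1 = 7 carry 1
  E+3+1 = 2 carry 1
  B+0+1 = C

0xC27BD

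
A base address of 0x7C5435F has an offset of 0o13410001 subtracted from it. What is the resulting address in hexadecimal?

0o13410001 = 0x2E1001 in hexadecimal.
Subtract column by column in base 16:
  F-1 → E
  5-0 → 5
  3-0 → 3
  4-1 → 3
  5-E → 7 (borrow)
  C-2-1 → 9
  7-0 → 7

0x797335E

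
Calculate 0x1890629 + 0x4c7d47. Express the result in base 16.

0x1d58370

Add column by column in base 16, right to left:
  9+7 = 0 carry 1
  2+4+1 = 7
  6+d = 3 carry 1
  0+7+1 = 8
  9+c = 5 carry 1
  8+4+1 = d
  1+0 = 1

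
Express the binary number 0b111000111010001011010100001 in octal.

0o707213241

Group the bits in threes: 111 000 111 010 001 011 010 100 001 → 707213241.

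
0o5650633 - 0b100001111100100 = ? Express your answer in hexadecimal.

0o5650633 = 0x17519B in hexadecimal.
0b100001111100100 = 0x43E4 in hexadecimal.
Subtract column by column in base 16:
  B-4 → 7
  9-E → B (borrow)
  1-3-1 → D (borrow)
  5-4-1 → 0
  7-0 → 7
  1-0 → 1

0x170DB7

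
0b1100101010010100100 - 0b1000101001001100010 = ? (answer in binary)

0b100000001001000010

Subtract column by column in base 2:
  0-0 → 0
  0-1 → 1 (borrow)
  1-0-1 → 0
  0-0 → 0
  0-0 → 0
  1-1 → 0
  0-1 → 1 (borrow)
  1-0-1 → 0
  0-0 → 0
  0-1 → 1 (borrow)
  1-0-1 → 0
  0-0 → 0
  1-1 → 0
  0-0 → 0
  1-1 → 0
  0-0 → 0
  0-0 → 0
  1-0 → 1
  1-1 → 0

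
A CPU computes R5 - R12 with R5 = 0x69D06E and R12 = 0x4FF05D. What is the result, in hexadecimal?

Subtract column by column in base 16:
  E-D → 1
  6-5 → 1
  0-0 → 0
  D-F → E (borrow)
  9-F-1 → 9 (borrow)
  6-4-1 → 1

0x19E011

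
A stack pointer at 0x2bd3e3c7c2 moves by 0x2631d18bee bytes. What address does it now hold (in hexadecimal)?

Add column by column in base 16, right to left:
  2+e = 0 carry 1
  c+e+1 = b carry 1
  7+b+1 = 3 carry 1
  c+8+1 = 5 carry 1
  3+1+1 = 5
  e+d = b carry 1
  3+1+1 = 5
  d+3 = 0 carry 1
  b+6+1 = 2 carry 1
  2+2+1 = 5

0x5205b553b0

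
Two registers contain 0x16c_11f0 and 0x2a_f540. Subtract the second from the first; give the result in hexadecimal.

0x1411cb0

Subtract column by column in base 16:
  0-0 → 0
  f-4 → b
  1-5 → c (borrow)
  1-f-1 → 1 (borrow)
  c-a-1 → 1
  6-2 → 4
  1-0 → 1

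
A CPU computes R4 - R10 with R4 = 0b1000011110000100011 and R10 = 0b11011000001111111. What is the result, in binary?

Subtract column by column in base 2:
  1-1 → 0
  1-1 → 0
  0-1 → 1 (borrow)
  0-1-1 → 0 (borrow)
  0-1-1 → 0 (borrow)
  1-1-1 → 1 (borrow)
  0-1-1 → 0 (borrow)
  0-0-1 → 1 (borrow)
  0-0-1 → 1 (borrow)
  0-0-1 → 1 (borrow)
  1-0-1 → 0
  1-0 → 1
  1-1 → 0
  1-1 → 0
  0-0 → 0
  0-1 → 1 (borrow)
  0-1-1 → 0 (borrow)
  0-0-1 → 1 (borrow)
  1-0-1 → 0

0b101000101110100100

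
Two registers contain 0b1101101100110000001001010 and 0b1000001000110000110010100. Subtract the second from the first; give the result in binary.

0b101100011111111010110110

Subtract column by column in base 2:
  0-0 → 0
  1-0 → 1
  0-1 → 1 (borrow)
  1-0-1 → 0
  0-1 → 1 (borrow)
  0-0-1 → 1 (borrow)
  1-0-1 → 0
  0-1 → 1 (borrow)
  0-1-1 → 0 (borrow)
  0-0-1 → 1 (borrow)
  0-0-1 → 1 (borrow)
  0-0-1 → 1 (borrow)
  0-0-1 → 1 (borrow)
  1-1-1 → 1 (borrow)
  1-1-1 → 1 (borrow)
  0-0-1 → 1 (borrow)
  0-0-1 → 1 (borrow)
  1-0-1 → 0
  1-1 → 0
  0-0 → 0
  1-0 → 1
  1-0 → 1
  0-0 → 0
  1-0 → 1
  1-1 → 0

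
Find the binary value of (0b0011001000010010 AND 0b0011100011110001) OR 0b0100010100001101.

0b111010100011101

0b0011001000010010 AND 0b0011100011110001 = 0b0011000000010000.
Then OR with 0b0100010100001101.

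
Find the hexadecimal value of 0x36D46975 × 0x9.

0x1ED77B51D

Multiply each base-16 digit by 9, carrying:
  5×9 = 45 → write D carry 2
  7×9+2 = 65 → write 1 carry 4
  9×9+4 = 85 → write 5 carry 5
  6×9+5 = 59 → write B carry 3
  4×9+3 = 39 → write 7 carry 2
  D×9+2 = 119 → write 7 carry 7
  6×9+7 = 61 → write D carry 3
  3×9+3 = 30 → write E carry 1
  remaining carry: 1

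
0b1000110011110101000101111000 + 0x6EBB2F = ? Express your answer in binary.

0b1001001111100000110010100111

0x6EBB2F = 0b11011101011101100101111 in binary.
Add column by column in base 2, right to left:
  0+1 = 1
  0+1 = 1
  0+1 = 1
  1+1 = 0 carry 1
  1+0+1 = 0 carry 1
  1+1+1 = 1 carry 1
  1+0+1 = 0 carry 1
  0+0+1 = 1
  1+1 = 0 carry 1
  0+1+1 = 0 carry 1
  0+0+1 = 1
  0+1 = 1
  1+1 = 0 carry 1
  0+1+1 = 0 carry 1
  1+0+1 = 0 carry 1
  0+1+1 = 0 carry 1
  1+0+1 = 0 carry 1
  1+1+1 = 1 carry 1
  1+1+1 = 1 carry 1
  1+1+1 = 1 carry 1
  0+0+1 = 1
  0+1 = 1
  1+1 = 0 carry 1
  1+0+1 = 0 carry 1
  0+0+1 = 1
  0+0 = 0
  0+0 = 0
  1+0 = 1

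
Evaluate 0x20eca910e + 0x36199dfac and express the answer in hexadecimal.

Add column by column in base 16, right to left:
  e+c = a carry 1
  0+a+1 = b
  1+f = 0 carry 1
  9+d+1 = 7 carry 1
  a+9+1 = 4 carry 1
  c+9+1 = 6 carry 1
  e+1+1 = 0 carry 1
  0+6+1 = 7
  2+3 = 5

0x5706470ba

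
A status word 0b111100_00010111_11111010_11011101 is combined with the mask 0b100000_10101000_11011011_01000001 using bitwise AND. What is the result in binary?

0b100000000000001101101001000001

AND bit by bit (1 only where both bits are 1):
  111100000101111111101011011101
& 100000101010001101101101000001
= 100000000000001101101001000001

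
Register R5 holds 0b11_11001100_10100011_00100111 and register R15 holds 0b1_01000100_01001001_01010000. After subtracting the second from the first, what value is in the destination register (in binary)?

Subtract column by column in base 2:
  1-0 → 1
  1-0 → 1
  1-0 → 1
  0-0 → 0
  0-1 → 1 (borrow)
  1-0-1 → 0
  0-1 → 1 (borrow)
  0-0-1 → 1 (borrow)
  1-1-1 → 1 (borrow)
  1-0-1 → 0
  0-0 → 0
  0-1 → 1 (borrow)
  0-0-1 → 1 (borrow)
  1-0-1 → 0
  0-1 → 1 (borrow)
  1-0-1 → 0
  0-0 → 0
  0-0 → 0
  1-1 → 0
  1-0 → 1
  0-0 → 0
  0-0 → 0
  1-1 → 0
  1-0 → 1
  1-1 → 0
  1-0 → 1

0b10100010000101100111010111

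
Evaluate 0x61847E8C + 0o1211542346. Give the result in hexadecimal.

0x6BAB4372

0o1211542346 = 0xA26C4E6 in hexadecimal.
Add column by column in base 16, right to left:
  C+6 = 2 carry 1
  8+E+1 = 7 carry 1
  E+4+1 = 3 carry 1
  7+C+1 = 4 carry 1
  4+6+1 = B
  8+2 = A
  1+A = B
  6+0 = 6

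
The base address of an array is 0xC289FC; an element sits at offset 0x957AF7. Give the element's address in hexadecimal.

Add column by column in base 16, right to left:
  C+7 = 3 carry 1
  F+F+1 = F carry 1
  9+A+1 = 4 carry 1
  8+7+1 = 0 carry 1
  2+5+1 = 8
  C+9 = 5 carry 1
  final carry 1

0x15804F3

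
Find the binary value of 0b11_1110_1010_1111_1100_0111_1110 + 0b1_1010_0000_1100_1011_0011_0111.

Add column by column in base 2, right to left:
  0+1 = 1
  1+1 = 0 carry 1
  1+1+1 = 1 carry 1
  1+0+1 = 0 carry 1
  1+1+1 = 1 carry 1
  1+1+1 = 1 carry 1
  1+0+1 = 0 carry 1
  0+0+1 = 1
  0+1 = 1
  0+1 = 1
  1+0 = 1
  1+1 = 0 carry 1
  1+0+1 = 0 carry 1
  1+0+1 = 0 carry 1
  1+1+1 = 1 carry 1
  1+1+1 = 1 carry 1
  0+0+1 = 1
  1+0 = 1
  0+0 = 0
  1+0 = 1
  0+0 = 0
  1+1 = 0 carry 1
  1+0+1 = 0 carry 1
  1+1+1 = 1 carry 1
  1+1+1 = 1 carry 1
  1+0+1 = 0 carry 1
  final carry 1

0b101100010111100011110110101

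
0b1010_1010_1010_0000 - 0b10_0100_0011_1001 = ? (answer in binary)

Subtract column by column in base 2:
  0-1 → 1 (borrow)
  0-0-1 → 1 (borrow)
  0-0-1 → 1 (borrow)
  0-1-1 → 0 (borrow)
  0-1-1 → 0 (borrow)
  1-1-1 → 1 (borrow)
  0-0-1 → 1 (borrow)
  1-0-1 → 0
  0-0 → 0
  1-0 → 1
  0-1 → 1 (borrow)
  1-0-1 → 0
  0-0 → 0
  1-1 → 0
  0-0 → 0
  1-0 → 1

0b1000011001100111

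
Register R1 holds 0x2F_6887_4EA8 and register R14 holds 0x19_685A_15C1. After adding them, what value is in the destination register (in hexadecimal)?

0x48D0E16469

Add column by column in base 16, right to left:
  8+1 = 9
  A+C = 6 carry 1
  E+5+1 = 4 carry 1
  4+1+1 = 6
  7+A = 1 carry 1
  8+5+1 = E
  8+8 = 0 carry 1
  6+6+1 = D
  F+9 = 8 carry 1
  2+1+1 = 4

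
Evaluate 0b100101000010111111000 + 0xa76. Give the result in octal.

0b100101000010111111000 = 0o4502770 in octal.
0xa76 = 0o5166 in octal.
Add column by column in base 8, right to left:
  0+6 = 6
  7+6 = 5 carry 1
  7+1+1 = 1 carry 1
  2+5+1 = 0 carry 1
  0+0+1 = 1
  5+0 = 5
  4+0 = 4

0o4510156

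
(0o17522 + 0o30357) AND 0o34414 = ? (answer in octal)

Add column by column in base 8, right to left:
  2+7 = 1 carry 1
  2+5+1 = 0 carry 1
  5+3+1 = 1 carry 1
  7+0+1 = 0 carry 1
  1+3+1 = 5
Sum = 0o50101; now AND with 0o34414:
  5&3=1, 0&4=0, 1&4=0, 0&1=0, 1&4=0

0o10000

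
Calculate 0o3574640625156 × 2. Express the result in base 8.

0o7371501452334

Multiply each base-8 digit by 2, carrying:
  6×2 = 12 → write 4 carry 1
  5×2+1 = 11 → write 3 carry 1
  1×2+1 = 3 → write 3
  5×2 = 10 → write 2 carry 1
  2×2+1 = 5 → write 5
  6×2 = 12 → write 4 carry 1
  0×2+1 = 1 → write 1
  4×2 = 8 → write 0 carry 1
  6×2+1 = 13 → write 5 carry 1
  4×2+1 = 9 → write 1 carry 1
  7×2+1 = 15 → write 7 carry 1
  5×2+1 = 11 → write 3 carry 1
  3×2+1 = 7 → write 7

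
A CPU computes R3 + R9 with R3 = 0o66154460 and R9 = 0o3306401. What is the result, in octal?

0o71463061

Add column by column in base 8, right to left:
  0+1 = 1
  6+0 = 6
  4+4 = 0 carry 1
  4+6+1 = 3 carry 1
  5+0+1 = 6
  1+3 = 4
  6+3 = 1 carry 1
  6+0+1 = 7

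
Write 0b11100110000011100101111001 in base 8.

0o346034571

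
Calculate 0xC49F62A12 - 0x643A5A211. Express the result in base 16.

0x606508801

Subtract column by column in base 16:
  2-1 → 1
  1-1 → 0
  A-2 → 8
  2-A → 8 (borrow)
  6-5-1 → 0
  F-A → 5
  9-3 → 6
  4-4 → 0
  C-6 → 6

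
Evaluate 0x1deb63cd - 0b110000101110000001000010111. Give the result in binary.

0x1deb63cd = 0b11101111010110110001111001101 in binary.
Subtract column by column in base 2:
  1-1 → 0
  0-1 → 1 (borrow)
  1-1-1 → 1 (borrow)
  1-0-1 → 0
  0-1 → 1 (borrow)
  0-0-1 → 1 (borrow)
  1-0-1 → 0
  1-0 → 1
  1-0 → 1
  1-1 → 0
  0-0 → 0
  0-0 → 0
  0-0 → 0
  1-0 → 1
  1-0 → 1
  0-0 → 0
  1-1 → 0
  1-1 → 0
  0-1 → 1 (borrow)
  1-0-1 → 0
  0-1 → 1 (borrow)
  1-0-1 → 0
  1-0 → 1
  1-0 → 1
  1-0 → 1
  0-1 → 1 (borrow)
  1-1-1 → 1 (borrow)
  1-0-1 → 0
  1-0 → 1

0b10111110101000110000110110110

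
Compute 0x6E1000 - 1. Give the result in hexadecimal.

0x6E0FFF

The trailing 3 digits are 0, so subtracting 1 borrows through: they become F and the next digit up decrements.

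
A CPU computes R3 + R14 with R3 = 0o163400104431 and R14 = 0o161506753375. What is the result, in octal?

0o345107060026

Add column by column in base 8, right to left:
  1+5 = 6
  3+7 = 2 carry 1
  4+3+1 = 0 carry 1
  4+3+1 = 0 carry 1
  0+5+1 = 6
  1+7 = 0 carry 1
  0+6+1 = 7
  0+0 = 0
  4+5 = 1 carry 1
  3+1+1 = 5
  6+6 = 4 carry 1
  1+1+1 = 3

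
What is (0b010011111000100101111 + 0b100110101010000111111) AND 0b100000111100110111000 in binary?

Add column by column in base 2, right to left:
  1+1 = 0 carry 1
  1+1+1 = 1 carry 1
  1+1+1 = 1 carry 1
  1+1+1 = 1 carry 1
  0+1+1 = 0 carry 1
  1+1+1 = 1 carry 1
  0+0+1 = 1
  0+0 = 0
  1+0 = 1
  0+0 = 0
  0+1 = 1
  0+0 = 0
  1+1 = 0 carry 1
  1+0+1 = 0 carry 1
  1+1+1 = 1 carry 1
  1+0+1 = 0 carry 1
  1+1+1 = 1 carry 1
  0+1+1 = 0 carry 1
  0+0+1 = 1
  1+0 = 1
  0+1 = 1
Sum = 0b111010100010101101110; now AND with 0b100000111100110111000:
  111010100010101101110
& 100000111100110111000
= 100000100000100101000

0b100000100000100101000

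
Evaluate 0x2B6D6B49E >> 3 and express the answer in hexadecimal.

3 bits is not a whole number of base-16 digits; in binary: 1010110110110101101011010010011110 >> 3 = 1010110110110101101011010010011.

0x56DAD693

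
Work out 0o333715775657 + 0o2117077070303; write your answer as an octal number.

Add column by column in base 8, right to left:
  7+3 = 2 carry 1
  5+0+1 = 6
  6+3 = 1 carry 1
  5+0+1 = 6
  7+7 = 6 carry 1
  7+0+1 = 0 carry 1
  5+7+1 = 5 carry 1
  1+7+1 = 1 carry 1
  7+0+1 = 0 carry 1
  3+7+1 = 3 carry 1
  3+1+1 = 5
  3+1 = 4
  0+2 = 2

0o2453015066162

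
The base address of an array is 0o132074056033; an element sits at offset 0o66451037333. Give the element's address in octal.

0o220545115366

Add column by column in base 8, right to left:
  3+3 = 6
  3+3 = 6
  0+3 = 3
  6+7 = 5 carry 1
  5+3+1 = 1 carry 1
  0+0+1 = 1
  4+1 = 5
  7+5 = 4 carry 1
  0+4+1 = 5
  2+6 = 0 carry 1
  3+6+1 = 2 carry 1
  1+0+1 = 2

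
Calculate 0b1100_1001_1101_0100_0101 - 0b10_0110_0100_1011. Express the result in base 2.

0b11000111011011111010

Subtract column by column in base 2:
  1-1 → 0
  0-1 → 1 (borrow)
  1-0-1 → 0
  0-1 → 1 (borrow)
  0-0-1 → 1 (borrow)
  0-0-1 → 1 (borrow)
  1-1-1 → 1 (borrow)
  0-0-1 → 1 (borrow)
  1-0-1 → 0
  0-1 → 1 (borrow)
  1-1-1 → 1 (borrow)
  1-0-1 → 0
  1-0 → 1
  0-1 → 1 (borrow)
  0-0-1 → 1 (borrow)
  1-0-1 → 0
  0-0 → 0
  0-0 → 0
  1-0 → 1
  1-0 → 1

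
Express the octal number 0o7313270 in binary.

0b111011001011010111000

Each octal digit is 3 bits: 7=111 3=011 1=001 3=011 2=010 7=111 0=000.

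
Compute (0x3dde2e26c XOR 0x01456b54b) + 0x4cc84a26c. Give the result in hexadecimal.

First 0x3dde2e26c XOR 0x01456b54b = 0x3c9b45727.
Add column by column in base 16, right to left:
  7+c = 3 carry 1
  2+6+1 = 9
  7+2 = 9
  5+a = f
  4+4 = 8
  b+8 = 3 carry 1
  9+c+1 = 6 carry 1
  c+c+1 = 9 carry 1
  3+4+1 = 8

0x89638f993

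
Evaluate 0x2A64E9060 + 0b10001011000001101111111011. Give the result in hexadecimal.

0b10001011000001101111111011 = 0x22C1BFB in hexadecimal.
Add column by column in base 16, right to left:
  0+B = B
  6+F = 5 carry 1
  0+B+1 = C
  9+1 = A
  E+C = A carry 1
  4+2+1 = 7
  6+2 = 8
  A+0 = A
  2+0 = 2

0x2A87AAC5B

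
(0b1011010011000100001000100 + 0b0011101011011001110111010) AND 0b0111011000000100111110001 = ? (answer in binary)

0b110011000000100111110000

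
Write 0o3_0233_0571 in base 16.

0x309B179

Each octal digit is 3 bits: 3=011 0=000 2=010 3=011 3=011 0=000 5=101 7=111 1=001.
Group the bits into nibbles: 0011 0000 1001 1011 0001 0111 1001 → 309B179.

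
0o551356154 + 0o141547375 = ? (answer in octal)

Add column by column in base 8, right to left:
  4+5 = 1 carry 1
  5+7+1 = 5 carry 1
  1+3+1 = 5
  6+7 = 5 carry 1
  5+4+1 = 2 carry 1
  3+5+1 = 1 carry 1
  1+1+1 = 3
  5+4 = 1 carry 1
  5+1+1 = 7

0o713125551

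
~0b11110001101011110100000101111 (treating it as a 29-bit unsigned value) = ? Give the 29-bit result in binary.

0b00001110010100001011111010000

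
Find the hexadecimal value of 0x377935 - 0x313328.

0x6460d

Subtract column by column in base 16:
  5-8 → d (borrow)
  3-2-1 → 0
  9-3 → 6
  7-3 → 4
  7-1 → 6
  3-3 → 0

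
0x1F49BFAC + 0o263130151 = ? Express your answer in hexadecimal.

0o263130151 = 0x2CCB069 in hexadecimal.
Add column by column in base 16, right to left:
  C+9 = 5 carry 1
  A+6+1 = 1 carry 1
  F+0+1 = 0 carry 1
  B+B+1 = 7 carry 1
  9+C+1 = 6 carry 1
  4+C+1 = 1 carry 1
  F+2+1 = 2 carry 1
  1+0+1 = 2

0x22167015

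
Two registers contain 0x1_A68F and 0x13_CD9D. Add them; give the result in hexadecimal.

Add column by column in base 16, right to left:
  F+D = C carry 1
  8+9+1 = 2 carry 1
  6+D+1 = 4 carry 1
  A+C+1 = 7 carry 1
  1+3+1 = 5
  0+1 = 1

0x15742C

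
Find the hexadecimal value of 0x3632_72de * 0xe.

0x2f6c24824

Multiply each base-16 digit by 14, carrying:
  e×14 = 196 → write 4 carry 12
  d×14+12 = 194 → write 2 carry 12
  2×14+12 = 40 → write 8 carry 2
  7×14+2 = 100 → write 4 carry 6
  2×14+6 = 34 → write 2 carry 2
  3×14+2 = 44 → write c carry 2
  6×14+2 = 86 → write 6 carry 5
  3×14+5 = 47 → write f carry 2
  remaining carry: 2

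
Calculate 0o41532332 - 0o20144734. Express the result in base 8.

0o21365376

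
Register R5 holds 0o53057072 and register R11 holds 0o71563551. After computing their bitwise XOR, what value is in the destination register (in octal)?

XOR each oct digit independently (no carries):
  5^7=2, 3^1=2, 0^5=5, 5^6=3, 7^3=4, 0^5=5, 7^5=2, 2^1=3

0o22534523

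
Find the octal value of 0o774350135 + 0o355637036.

0o1352207173

Add column by column in base 8, right to left:
  5+6 = 3 carry 1
  3+3+1 = 7
  1+0 = 1
  0+7 = 7
  5+3 = 0 carry 1
  3+6+1 = 2 carry 1
  4+5+1 = 2 carry 1
  7+5+1 = 5 carry 1
  7+3+1 = 3 carry 1
  final carry 1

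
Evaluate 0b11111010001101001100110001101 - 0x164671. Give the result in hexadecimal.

0b11111010001101001100110001101 = 0x1F46998D in hexadecimal.
Subtract column by column in base 16:
  D-1 → C
  8-7 → 1
  9-6 → 3
  9-4 → 5
  6-6 → 0
  4-1 → 3
  F-0 → F
  1-0 → 1

0x1F30531C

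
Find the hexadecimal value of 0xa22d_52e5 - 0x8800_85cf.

Subtract column by column in base 16:
  5-f → 6 (borrow)
  e-c-1 → 1
  2-5 → d (borrow)
  5-8-1 → c (borrow)
  d-0-1 → c
  2-0 → 2
  2-8 → a (borrow)
  a-8-1 → 1

0x1a2ccd16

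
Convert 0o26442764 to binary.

0b10110100100010111110100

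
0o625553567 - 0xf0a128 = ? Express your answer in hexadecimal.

0x566364f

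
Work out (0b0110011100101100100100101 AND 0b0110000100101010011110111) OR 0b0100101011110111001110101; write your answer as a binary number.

0b0110011100101100100100101 AND 0b0110000100101010011110111 = 0b0110000100101000000100101.
Then OR with 0b0100101011110111001110101.

0b110101111111111001110101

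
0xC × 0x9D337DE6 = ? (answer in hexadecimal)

Multiply each base-16 digit by 12, carrying:
  6×12 = 72 → write 8 carry 4
  E×12+4 = 172 → write C carry 10
  D×12+10 = 166 → write 6 carry 10
  7×12+10 = 94 → write E carry 5
  3×12+5 = 41 → write 9 carry 2
  3×12+2 = 38 → write 6 carry 2
  D×12+2 = 158 → write E carry 9
  9×12+9 = 117 → write 5 carry 7
  remaining carry: 7

0x75E69E6C8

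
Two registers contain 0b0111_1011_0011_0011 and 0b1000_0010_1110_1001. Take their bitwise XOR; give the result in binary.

XOR bit by bit (1 where the bits differ):
  0111101100110011
^ 1000001011101001
= 1111100111011010

0b1111100111011010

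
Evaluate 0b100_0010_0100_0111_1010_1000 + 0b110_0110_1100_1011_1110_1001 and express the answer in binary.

0b101010010001001110010001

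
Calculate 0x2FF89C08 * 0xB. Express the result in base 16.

Multiply each base-16 digit by 11, carrying:
  8×11 = 88 → write 8 carry 5
  0×11+5 = 5 → write 5
  C×11 = 132 → write 4 carry 8
  9×11+8 = 107 → write B carry 6
  8×11+6 = 94 → write E carry 5
  F×11+5 = 170 → write A carry 10
  F×11+10 = 175 → write F carry 10
  2×11+10 = 32 → write 0 carry 2
  remaining carry: 2

0x20FAEB458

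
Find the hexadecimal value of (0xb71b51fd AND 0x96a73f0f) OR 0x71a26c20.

0xf7a37d2d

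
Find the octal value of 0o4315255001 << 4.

0o106325320020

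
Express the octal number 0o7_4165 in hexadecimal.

0x7875

Each octal digit is 3 bits: 7=111 4=100 1=001 6=110 5=101.
Group the bits into nibbles: 0111 1000 0111 0101 → 7875.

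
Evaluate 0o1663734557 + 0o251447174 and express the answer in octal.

0o2135403753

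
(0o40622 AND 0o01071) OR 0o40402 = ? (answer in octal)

0o40622 AND 0o01071 = 0o00020.
Then OR with 0o40402.

0o40422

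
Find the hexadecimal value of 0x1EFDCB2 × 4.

0x7BF72C8

Multiply each base-16 digit by 4, carrying:
  2×4 = 8 → write 8
  B×4 = 44 → write C carry 2
  C×4+2 = 50 → write 2 carry 3
  D×4+3 = 55 → write 7 carry 3
  F×4+3 = 63 → write F carry 3
  E×4+3 = 59 → write B carry 3
  1×4+3 = 7 → write 7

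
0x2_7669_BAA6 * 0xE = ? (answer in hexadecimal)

Multiply each base-16 digit by 14, carrying:
  6×14 = 84 → write 4 carry 5
  A×14+5 = 145 → write 1 carry 9
  A×14+9 = 149 → write 5 carry 9
  B×14+9 = 163 → write 3 carry 10
  9×14+10 = 136 → write 8 carry 8
  6×14+8 = 92 → write C carry 5
  6×14+5 = 89 → write 9 carry 5
  7×14+5 = 103 → write 7 carry 6
  2×14+6 = 34 → write 2 carry 2
  remaining carry: 2

0x2279C83514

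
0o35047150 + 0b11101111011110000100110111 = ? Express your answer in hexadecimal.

0o35047150 = 0x744E68 in hexadecimal.
0b11101111011110000100110111 = 0x3BDE137 in hexadecimal.
Add column by column in base 16, right to left:
  8+7 = F
  6+3 = 9
  E+1 = F
  4+E = 2 carry 1
  4+D+1 = 2 carry 1
  7+B+1 = 3 carry 1
  0+3+1 = 4

0x4322F9F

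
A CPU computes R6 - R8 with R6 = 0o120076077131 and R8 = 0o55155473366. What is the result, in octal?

0o42720403543

Subtract column by column in base 8:
  1-6 → 3 (borrow)
  3-6-1 → 4 (borrow)
  1-3-1 → 5 (borrow)
  7-3-1 → 3
  7-7 → 0
  0-4 → 4 (borrow)
  6-5-1 → 0
  7-5 → 2
  0-1 → 7 (borrow)
  0-5-1 → 2 (borrow)
  2-5-1 → 4 (borrow)
  1-0-1 → 0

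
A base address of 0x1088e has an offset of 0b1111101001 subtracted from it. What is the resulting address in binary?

0b10000010010100101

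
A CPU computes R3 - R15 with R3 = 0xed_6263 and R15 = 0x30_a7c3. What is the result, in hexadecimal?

0xbcbaa0

Subtract column by column in base 16:
  3-3 → 0
  6-c → a (borrow)
  2-7-1 → a (borrow)
  6-a-1 → b (borrow)
  d-0-1 → c
  e-3 → b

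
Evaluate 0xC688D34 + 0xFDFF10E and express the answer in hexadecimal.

Add column by column in base 16, right to left:
  4+E = 2 carry 1
  3+0+1 = 4
  D+1 = E
  8+F = 7 carry 1
  8+F+1 = 8 carry 1
  6+D+1 = 4 carry 1
  C+F+1 = C carry 1
  final carry 1

0x1C487E42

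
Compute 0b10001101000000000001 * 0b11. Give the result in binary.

0b110100111000000000011

Multiply each base-2 digit by 3, carrying:
  1×3 = 3 → write 1 carry 1
  0×3+1 = 1 → write 1
  0×3 = 0 → write 0
  0×3 = 0 → write 0
  0×3 = 0 → write 0
  0×3 = 0 → write 0
  0×3 = 0 → write 0
  0×3 = 0 → write 0
  0×3 = 0 → write 0
  0×3 = 0 → write 0
  0×3 = 0 → write 0
  0×3 = 0 → write 0
  1×3 = 3 → write 1 carry 1
  0×3+1 = 1 → write 1
  1×3 = 3 → write 1 carry 1
  1×3+1 = 4 → write 0 carry 2
  0×3+2 = 2 → write 0 carry 1
  0×3+1 = 1 → write 1
  0×3 = 0 → write 0
  1×3 = 3 → write 1 carry 1
  remaining carry: 1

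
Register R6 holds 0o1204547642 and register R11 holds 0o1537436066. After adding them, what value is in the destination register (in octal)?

0o2744205730

Add column by column in base 8, right to left:
  2+6 = 0 carry 1
  4+6+1 = 3 carry 1
  6+0+1 = 7
  7+6 = 5 carry 1
  4+3+1 = 0 carry 1
  5+4+1 = 2 carry 1
  4+7+1 = 4 carry 1
  0+3+1 = 4
  2+5 = 7
  1+1 = 2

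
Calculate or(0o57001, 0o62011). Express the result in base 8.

0o77011

OR each oct digit independently (no carries):
  5|6=7, 7|2=7, 0|0=0, 0|1=1, 1|1=1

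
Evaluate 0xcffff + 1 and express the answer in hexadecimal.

0xd0000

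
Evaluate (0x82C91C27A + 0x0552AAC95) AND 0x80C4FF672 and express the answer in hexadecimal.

0x8000C6602

Add column by column in base 16, right to left:
  A+5 = F
  7+9 = 0 carry 1
  2+C+1 = F
  C+A = 6 carry 1
  1+A+1 = C
  9+2 = B
  C+5 = 1 carry 1
  2+5+1 = 8
  8+0 = 8
Sum = 0x881BC6F0F; now AND with 0x80C4FF672:
  8&8=8, 8&0=0, 1&C=0, B&4=0, C&F=C, 6&F=6, F&6=6, 0&7=0, F&2=2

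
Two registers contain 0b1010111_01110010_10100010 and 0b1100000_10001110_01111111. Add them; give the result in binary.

0b101110000000000100100001

Add column by column in base 2, right to left:
  0+1 = 1
  1+1 = 0 carry 1
  0+1+1 = 0 carry 1
  0+1+1 = 0 carry 1
  0+1+1 = 0 carry 1
  1+1+1 = 1 carry 1
  0+1+1 = 0 carry 1
  1+0+1 = 0 carry 1
  0+0+1 = 1
  1+1 = 0 carry 1
  0+1+1 = 0 carry 1
  0+1+1 = 0 carry 1
  1+0+1 = 0 carry 1
  1+0+1 = 0 carry 1
  1+0+1 = 0 carry 1
  0+1+1 = 0 carry 1
  1+0+1 = 0 carry 1
  1+0+1 = 0 carry 1
  1+0+1 = 0 carry 1
  0+0+1 = 1
  1+0 = 1
  0+1 = 1
  1+1 = 0 carry 1
  final carry 1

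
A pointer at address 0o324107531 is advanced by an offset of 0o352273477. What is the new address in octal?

0o676403230

Add column by column in base 8, right to left:
  1+7 = 0 carry 1
  3+7+1 = 3 carry 1
  5+4+1 = 2 carry 1
  7+3+1 = 3 carry 1
  0+7+1 = 0 carry 1
  1+2+1 = 4
  4+2 = 6
  2+5 = 7
  3+3 = 6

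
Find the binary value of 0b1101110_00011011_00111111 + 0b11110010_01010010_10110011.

0b1011000000110110111110010

Add column by column in base 2, right to left:
  1+1 = 0 carry 1
  1+1+1 = 1 carry 1
  1+0+1 = 0 carry 1
  1+0+1 = 0 carry 1
  1+1+1 = 1 carry 1
  1+1+1 = 1 carry 1
  0+0+1 = 1
  0+1 = 1
  1+0 = 1
  1+1 = 0 carry 1
  0+0+1 = 1
  1+0 = 1
  1+1 = 0 carry 1
  0+0+1 = 1
  0+1 = 1
  0+0 = 0
  0+0 = 0
  1+1 = 0 carry 1
  1+0+1 = 0 carry 1
  1+0+1 = 0 carry 1
  0+1+1 = 0 carry 1
  1+1+1 = 1 carry 1
  1+1+1 = 1 carry 1
  0+1+1 = 0 carry 1
  final carry 1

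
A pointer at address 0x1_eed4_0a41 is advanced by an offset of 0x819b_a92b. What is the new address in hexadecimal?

0x2706fb36c

Add column by column in base 16, right to left:
  1+b = c
  4+2 = 6
  a+9 = 3 carry 1
  0+a+1 = b
  4+b = f
  d+9 = 6 carry 1
  e+1+1 = 0 carry 1
  e+8+1 = 7 carry 1
  1+0+1 = 2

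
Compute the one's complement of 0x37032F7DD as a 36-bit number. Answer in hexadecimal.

0xC8FCD0822

Each hex digit d becomes F−d:
  3→C, 7→8, 0→F, 3→C, 2→D, F→0, 7→8, D→2, D→2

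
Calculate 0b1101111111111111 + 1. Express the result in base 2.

0b1110000000000000

The trailing 13 digits are 1 (max in base 2), so adding 1 cascades: they roll to 0 and the next digit up increments.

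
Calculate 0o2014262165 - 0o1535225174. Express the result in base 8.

0o257034771

Subtract column by column in base 8:
  5-4 → 1
  6-7 → 7 (borrow)
  1-1-1 → 7 (borrow)
  2-5-1 → 4 (borrow)
  6-2-1 → 3
  2-2 → 0
  4-5 → 7 (borrow)
  1-3-1 → 5 (borrow)
  0-5-1 → 2 (borrow)
  2-1-1 → 0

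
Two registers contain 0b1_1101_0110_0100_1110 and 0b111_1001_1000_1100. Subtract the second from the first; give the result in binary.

0b10101110011000010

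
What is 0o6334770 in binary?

0b110011011100111111000

Each octal digit is 3 bits: 6=110 3=011 3=011 4=100 7=111 7=111 0=000.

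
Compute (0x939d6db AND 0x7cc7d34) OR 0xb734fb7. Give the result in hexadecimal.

0x939d6db AND 0x7cc7d34 = 0x1085410.
Then OR with 0xb734fb7.

0xb7b5fb7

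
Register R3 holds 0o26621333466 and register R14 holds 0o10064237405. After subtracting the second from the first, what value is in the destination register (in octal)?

0o16535074061

Subtract column by column in base 8:
  6-5 → 1
  6-0 → 6
  4-4 → 0
  3-7 → 4 (borrow)
  3-3-1 → 7 (borrow)
  3-2-1 → 0
  1-4 → 5 (borrow)
  2-6-1 → 3 (borrow)
  6-0-1 → 5
  6-0 → 6
  2-1 → 1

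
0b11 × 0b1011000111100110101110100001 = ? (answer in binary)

0b100001010110110100001011100011

Multiply each base-2 digit by 3, carrying:
  1×3 = 3 → write 1 carry 1
  0×3+1 = 1 → write 1
  0×3 = 0 → write 0
  0×3 = 0 → write 0
  0×3 = 0 → write 0
  1×3 = 3 → write 1 carry 1
  0×3+1 = 1 → write 1
  1×3 = 3 → write 1 carry 1
  1×3+1 = 4 → write 0 carry 2
  1×3+2 = 5 → write 1 carry 2
  0×3+2 = 2 → write 0 carry 1
  1×3+1 = 4 → write 0 carry 2
  0×3+2 = 2 → write 0 carry 1
  1×3+1 = 4 → write 0 carry 2
  1×3+2 = 5 → write 1 carry 2
  0×3+2 = 2 → write 0 carry 1
  0×3+1 = 1 → write 1
  1×3 = 3 → write 1 carry 1
  1×3+1 = 4 → write 0 carry 2
  1×3+2 = 5 → write 1 carry 2
  1×3+2 = 5 → write 1 carry 2
  0×3+2 = 2 → write 0 carry 1
  0×3+1 = 1 → write 1
  0×3 = 0 → write 0
  1×3 = 3 → write 1 carry 1
  1×3+1 = 4 → write 0 carry 2
  0×3+2 = 2 → write 0 carry 1
  1×3+1 = 4 → write 0 carry 2
  remaining carry: 10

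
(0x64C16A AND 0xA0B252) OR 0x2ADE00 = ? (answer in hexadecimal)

0x2ADE42

0x64C16A AND 0xA0B252 = 0x208042.
Then OR with 0x2ADE00.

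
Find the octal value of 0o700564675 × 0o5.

0o4303510261

Multiply each base-8 digit by 5, carrying:
  5×5 = 25 → write 1 carry 3
  7×5+3 = 38 → write 6 carry 4
  6×5+4 = 34 → write 2 carry 4
  4×5+4 = 24 → write 0 carry 3
  6×5+3 = 33 → write 1 carry 4
  5×5+4 = 29 → write 5 carry 3
  0×5+3 = 3 → write 3
  0×5 = 0 → write 0
  7×5 = 35 → write 3 carry 4
  remaining carry: 4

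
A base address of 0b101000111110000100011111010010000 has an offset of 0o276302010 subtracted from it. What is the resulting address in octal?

0o50462135210

0b101000111110000100011111010010000 = 0o50760437220 in octal.
Subtract column by column in base 8:
  0-0 → 0
  2-1 → 1
  2-0 → 2
  7-2 → 5
  3-0 → 3
  4-3 → 1
  0-6 → 2 (borrow)
  6-7-1 → 6 (borrow)
  7-2-1 → 4
  0-0 → 0
  5-0 → 5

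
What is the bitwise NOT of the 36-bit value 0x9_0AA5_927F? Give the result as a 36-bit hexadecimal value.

0x6F55A6D80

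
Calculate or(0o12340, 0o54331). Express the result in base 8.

OR each oct digit independently (no carries):
  1|5=5, 2|4=6, 3|3=3, 4|3=7, 0|1=1

0o56371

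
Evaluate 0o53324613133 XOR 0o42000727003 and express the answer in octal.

0o11324134130

XOR each oct digit independently (no carries):
  5^4=1, 3^2=1, 3^0=3, 2^0=2, 4^0=4, 6^7=1, 1^2=3, 3^7=4, 1^0=1, 3^0=3, 3^3=0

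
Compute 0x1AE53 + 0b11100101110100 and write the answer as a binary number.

0b11110011111000111

0x1AE53 = 0b11010111001010011 in binary.
Add column by column in base 2, right to left:
  1+0 = 1
  1+0 = 1
  0+1 = 1
  0+0 = 0
  1+1 = 0 carry 1
  0+1+1 = 0 carry 1
  1+1+1 = 1 carry 1
  0+0+1 = 1
  0+1 = 1
  1+0 = 1
  1+0 = 1
  1+1 = 0 carry 1
  0+1+1 = 0 carry 1
  1+1+1 = 1 carry 1
  0+0+1 = 1
  1+0 = 1
  1+0 = 1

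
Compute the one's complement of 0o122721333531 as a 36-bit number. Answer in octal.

Each oct digit d becomes 7−d:
  1→6, 2→5, 2→5, 7→0, 2→5, 1→6, 3→4, 3→4, 3→4, 5→2, 3→4, 1→6

0o655056444246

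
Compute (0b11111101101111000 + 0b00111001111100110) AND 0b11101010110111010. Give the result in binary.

0b100010100011010

Add column by column in base 2, right to left:
  0+0 = 0
  0+1 = 1
  0+1 = 1
  1+0 = 1
  1+0 = 1
  1+1 = 0 carry 1
  1+1+1 = 1 carry 1
  0+1+1 = 0 carry 1
  1+1+1 = 1 carry 1
  1+1+1 = 1 carry 1
  0+0+1 = 1
  1+0 = 1
  1+1 = 0 carry 1
  1+1+1 = 1 carry 1
  1+1+1 = 1 carry 1
  1+0+1 = 0 carry 1
  1+0+1 = 0 carry 1
  final carry 1
Sum = 0b100110111101011110; now AND with 0b11101010110111010:
  100110111101011110
& 011101010110111010
= 000100010100011010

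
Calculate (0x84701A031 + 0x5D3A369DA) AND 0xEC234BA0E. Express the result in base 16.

Add column by column in base 16, right to left:
  1+A = B
  3+D = 0 carry 1
  0+9+1 = A
  A+6 = 0 carry 1
  1+3+1 = 5
  0+A = A
  7+3 = A
  4+D = 1 carry 1
  8+5+1 = E
Sum = 0xE1AA50A0B; now AND with 0xEC234BA0E:
  E&E=E, 1&C=0, A&2=2, A&3=2, 5&4=4, 0&B=0, A&A=A, 0&0=0, B&E=A

0xE02240A0A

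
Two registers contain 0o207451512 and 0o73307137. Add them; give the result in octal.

0o302760651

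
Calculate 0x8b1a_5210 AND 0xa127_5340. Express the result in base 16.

0x81025200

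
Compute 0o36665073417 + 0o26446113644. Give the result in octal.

Add column by column in base 8, right to left:
  7+4 = 3 carry 1
  1+4+1 = 6
  4+6 = 2 carry 1
  3+3+1 = 7
  7+1 = 0 carry 1
  0+1+1 = 2
  5+6 = 3 carry 1
  6+4+1 = 3 carry 1
  6+4+1 = 3 carry 1
  6+6+1 = 5 carry 1
  3+2+1 = 6

0o65333207263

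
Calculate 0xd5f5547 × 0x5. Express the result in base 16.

0x42dcaa63

Multiply each base-16 digit by 5, carrying:
  7×5 = 35 → write 3 carry 2
  4×5+2 = 22 → write 6 carry 1
  5×5+1 = 26 → write a carry 1
  5×5+1 = 26 → write a carry 1
  f×5+1 = 76 → write c carry 4
  5×5+4 = 29 → write d carry 1
  d×5+1 = 66 → write 2 carry 4
  remaining carry: 4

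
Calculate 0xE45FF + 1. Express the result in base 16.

0xE4600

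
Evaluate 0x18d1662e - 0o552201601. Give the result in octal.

0o2312061255

0x18d1662e = 0o3064263056 in octal.
Subtract column by column in base 8:
  6-1 → 5
  5-0 → 5
  0-6 → 2 (borrow)
  3-1-1 → 1
  6-0 → 6
  2-2 → 0
  4-2 → 2
  6-5 → 1
  0-5 → 3 (borrow)
  3-0-1 → 2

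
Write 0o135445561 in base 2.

Each octal digit is 3 bits: 1=001 3=011 5=101 4=100 4=100 5=101 5=101 6=110 1=001.

0b1011101100100101101110001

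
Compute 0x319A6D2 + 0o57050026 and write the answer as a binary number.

0x319A6D2 = 0b11000110011010011011010010 in binary.
0o57050026 = 0b101111000101000000010110 in binary.
Add column by column in base 2, right to left:
  0+0 = 0
  1+1 = 0 carry 1
  0+1+1 = 0 carry 1
  0+0+1 = 1
  1+1 = 0 carry 1
  0+0+1 = 1
  1+0 = 1
  1+0 = 1
  0+0 = 0
  1+0 = 1
  1+0 = 1
  0+0 = 0
  0+1 = 1
  1+0 = 1
  0+1 = 1
  1+0 = 1
  1+0 = 1
  0+0 = 0
  0+1 = 1
  1+1 = 0 carry 1
  1+1+1 = 1 carry 1
  0+1+1 = 0 carry 1
  0+0+1 = 1
  0+1 = 1
  1+0 = 1
  1+0 = 1

0b11110101011111011011101000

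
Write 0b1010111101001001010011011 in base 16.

0x15E929B

Group the bits into nibbles: 0001 0101 1110 1001 0010 1001 1011 → 15E929B.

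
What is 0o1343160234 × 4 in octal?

0o5614701160

Multiply each base-8 digit by 4, carrying:
  4×4 = 16 → write 0 carry 2
  3×4+2 = 14 → write 6 carry 1
  2×4+1 = 9 → write 1 carry 1
  0×4+1 = 1 → write 1
  6×4 = 24 → write 0 carry 3
  1×4+3 = 7 → write 7
  3×4 = 12 → write 4 carry 1
  4×4+1 = 17 → write 1 carry 2
  3×4+2 = 14 → write 6 carry 1
  1×4+1 = 5 → write 5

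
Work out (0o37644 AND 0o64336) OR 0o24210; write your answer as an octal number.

0o37644 AND 0o64336 = 0o24204.
Then OR with 0o24210.

0o24214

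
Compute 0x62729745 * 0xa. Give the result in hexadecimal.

Multiply each base-16 digit by 10, carrying:
  5×10 = 50 → write 2 carry 3
  4×10+3 = 43 → write b carry 2
  7×10+2 = 72 → write 8 carry 4
  9×10+4 = 94 → write e carry 5
  2×10+5 = 25 → write 9 carry 1
  7×10+1 = 71 → write 7 carry 4
  2×10+4 = 24 → write 8 carry 1
  6×10+1 = 61 → write d carry 3
  remaining carry: 3

0x3d879e8b2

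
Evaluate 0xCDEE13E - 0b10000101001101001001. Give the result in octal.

0o1465506765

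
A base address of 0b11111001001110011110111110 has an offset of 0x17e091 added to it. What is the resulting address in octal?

0b11111001001110011110111110 = 0o371163676 in octal.
0x17e091 = 0o5760221 in octal.
Add column by column in base 8, right to left:
  6+1 = 7
  7+2 = 1 carry 1
  6+2+1 = 1 carry 1
  3+0+1 = 4
  6+6 = 4 carry 1
  1+7+1 = 1 carry 1
  1+5+1 = 7
  7+0 = 7
  3+0 = 3

0o377144117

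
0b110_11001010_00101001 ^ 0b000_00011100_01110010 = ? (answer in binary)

0b1101101011001011011

XOR bit by bit (1 where the bits differ):
  1101100101000101001
^ 0000001110001110010
= 1101101011001011011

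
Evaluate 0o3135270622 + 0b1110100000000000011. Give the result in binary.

0b11001011111001011000110010101

0o3135270622 = 0b11001011101010111000110010010 in binary.
Add column by column in base 2, right to left:
  0+1 = 1
  1+1 = 0 carry 1
  0+0+1 = 1
  0+0 = 0
  1+0 = 1
  0+0 = 0
  0+0 = 0
  1+0 = 1
  1+0 = 1
  0+0 = 0
  0+0 = 0
  0+0 = 0
  1+0 = 1
  1+0 = 1
  1+1 = 0 carry 1
  0+0+1 = 1
  1+1 = 0 carry 1
  0+1+1 = 0 carry 1
  1+1+1 = 1 carry 1
  0+0+1 = 1
  1+0 = 1
  1+0 = 1
  1+0 = 1
  0+0 = 0
  1+0 = 1
  0+0 = 0
  0+0 = 0
  1+0 = 1
  1+0 = 1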